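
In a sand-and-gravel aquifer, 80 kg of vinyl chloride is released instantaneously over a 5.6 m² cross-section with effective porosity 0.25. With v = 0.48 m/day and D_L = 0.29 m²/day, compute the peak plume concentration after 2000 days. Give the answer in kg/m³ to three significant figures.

The peak of an instantaneous 1D plume sits at x = vt; there the Gaussian factor is 1 and C_max = M/(n_e·A·√(4πDt)), where n_e·A is the pore area the mass is dissolved in.
√(4πDt) = √(4π × 0.29 × 2000) = 85.37 m, so C_max = 80/(0.25 × 5.6 × 85.37) = 0.669 kg/m³.

0.669 kg/m³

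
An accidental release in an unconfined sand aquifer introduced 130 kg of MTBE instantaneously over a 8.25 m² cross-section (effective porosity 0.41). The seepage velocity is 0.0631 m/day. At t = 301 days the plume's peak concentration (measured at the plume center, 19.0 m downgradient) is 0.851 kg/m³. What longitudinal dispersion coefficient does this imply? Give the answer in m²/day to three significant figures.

At the plume center C_max = M/(n_e·A·√(4πDt)), so D = M²/(4πt·(n_e·A·C_max)²).
n_e·A·C_max = 0.41 × 8.25 × 0.851 = 2.879 kg/m.
D = 130²/(4π × 301 × 2.879²) = 0.539 m²/day.

0.539 m²/day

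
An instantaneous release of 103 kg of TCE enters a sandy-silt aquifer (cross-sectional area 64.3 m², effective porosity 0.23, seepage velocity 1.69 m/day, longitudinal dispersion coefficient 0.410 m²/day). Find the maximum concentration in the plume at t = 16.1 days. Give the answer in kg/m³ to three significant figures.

The peak of an instantaneous 1D plume sits at x = vt; there the Gaussian factor is 1 and C_max = M/(n_e·A·√(4πDt)), where n_e·A is the pore area the mass is dissolved in.
√(4πDt) = √(4π × 0.410 × 16.1) = 9.108 m, so C_max = 103/(0.23 × 64.3 × 9.108) = 0.765 kg/m³.

0.765 kg/m³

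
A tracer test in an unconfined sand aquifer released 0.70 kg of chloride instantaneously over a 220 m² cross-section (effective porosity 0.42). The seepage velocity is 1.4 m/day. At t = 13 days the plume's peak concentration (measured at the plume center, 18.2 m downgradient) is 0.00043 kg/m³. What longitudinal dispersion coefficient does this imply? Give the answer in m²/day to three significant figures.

1.90 m²/day

At the plume center C_max = M/(n_e·A·√(4πDt)), so D = M²/(4πt·(n_e·A·C_max)²).
n_e·A·C_max = 0.42 × 220 × 0.00043 = 0.03973 kg/m.
D = 0.70²/(4π × 13 × 0.03973²) = 1.90 m²/day.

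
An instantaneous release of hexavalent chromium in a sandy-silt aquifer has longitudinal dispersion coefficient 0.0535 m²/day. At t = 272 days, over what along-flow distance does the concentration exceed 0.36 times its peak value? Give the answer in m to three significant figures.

15.4 m

The plume is Gaussian with σ = √(2Dt) = √(2 × 0.0535 × 272) = 5.395 m.
C/C_peak = exp(−Δx²/(2σ²)) = 0.36 ⇒ Δx = σ·√(−2 ln 0.36) = 5.395 × 1.429 = 7.709 m.
Width = 2Δx = 15.4 m.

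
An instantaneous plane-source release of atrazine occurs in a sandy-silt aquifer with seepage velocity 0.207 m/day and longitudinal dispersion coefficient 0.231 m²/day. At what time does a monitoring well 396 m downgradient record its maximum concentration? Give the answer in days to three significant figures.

For the 1D instantaneous-source solution, setting ∂C/∂t = 0 at fixed x gives v²t² + 2Dt − x² = 0, so t = (√(D² + v²x²) − D)/v².
√(D² + v²x²) = √(0.231² + 0.207² × 396²) = 81.97; v² = 0.042849.
t = (81.97 − 0.231)/0.042849 = 1910 days (vs. the pure-advection estimate x/v = 1910 d).

1910 days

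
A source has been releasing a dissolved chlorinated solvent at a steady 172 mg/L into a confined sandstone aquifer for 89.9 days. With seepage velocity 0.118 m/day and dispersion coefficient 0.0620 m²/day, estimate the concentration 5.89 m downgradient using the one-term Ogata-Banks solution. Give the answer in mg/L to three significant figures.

158 mg/L

For a continuous step input, C/C₀ ≈ ½·erfc((x−vt)/(2√(Dt))).
vt = 0.118 × 89.9 = 10.6082 m and 2√(Dt) = 2√(0.0620 × 89.9) = 4.722 m.
Argument (x−vt)/(2√(Dt)) = (5.89 − 10.6082)/4.722 = -0.9992; ½·erfc(-0.9992) = 0.9212.
C = 172 × 0.9212 = 158 mg/L.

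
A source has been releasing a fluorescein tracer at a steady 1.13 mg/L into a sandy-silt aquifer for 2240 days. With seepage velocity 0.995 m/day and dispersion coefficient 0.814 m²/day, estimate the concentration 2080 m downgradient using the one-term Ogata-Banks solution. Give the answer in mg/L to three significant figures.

For a continuous step input, C/C₀ ≈ ½·erfc((x−vt)/(2√(Dt))).
vt = 0.995 × 2240 = 2228.8 m and 2√(Dt) = 2√(0.814 × 2240) = 85.40 m.
Argument (x−vt)/(2√(Dt)) = (2080 − 2228.8)/85.40 = -1.742; ½·erfc(-1.742) = 0.9931.
C = 1.13 × 0.9931 = 1.12 mg/L.

1.12 mg/L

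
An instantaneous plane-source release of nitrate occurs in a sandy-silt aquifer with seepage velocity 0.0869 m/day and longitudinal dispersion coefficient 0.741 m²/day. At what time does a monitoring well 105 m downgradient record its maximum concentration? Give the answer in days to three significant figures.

1110 days

For the 1D instantaneous-source solution, setting ∂C/∂t = 0 at fixed x gives v²t² + 2Dt − x² = 0, so t = (√(D² + v²x²) − D)/v².
√(D² + v²x²) = √(0.741² + 0.0869² × 105²) = 9.155; v² = 0.00755161.
t = (9.155 − 0.741)/0.00755161 = 1110 days (vs. the pure-advection estimate x/v = 1210 d).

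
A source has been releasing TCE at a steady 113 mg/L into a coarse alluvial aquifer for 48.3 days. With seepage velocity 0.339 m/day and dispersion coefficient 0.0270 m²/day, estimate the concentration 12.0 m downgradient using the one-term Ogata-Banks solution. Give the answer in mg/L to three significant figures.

For a continuous step input, C/C₀ ≈ ½·erfc((x−vt)/(2√(Dt))).
vt = 0.339 × 48.3 = 16.3737 m and 2√(Dt) = 2√(0.0270 × 48.3) = 2.284 m.
Argument (x−vt)/(2√(Dt)) = (12.0 − 16.3737)/2.284 = -1.915; ½·erfc(-1.915) = 0.9966.
C = 113 × 0.9966 = 113 mg/L.

113 mg/L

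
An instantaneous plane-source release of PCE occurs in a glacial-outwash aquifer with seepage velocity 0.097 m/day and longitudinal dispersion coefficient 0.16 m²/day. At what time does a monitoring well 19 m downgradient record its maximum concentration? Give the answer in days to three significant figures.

180 days

For the 1D instantaneous-source solution, setting ∂C/∂t = 0 at fixed x gives v²t² + 2Dt − x² = 0, so t = (√(D² + v²x²) − D)/v².
√(D² + v²x²) = √(0.16² + 0.097² × 19²) = 1.850; v² = 0.009409.
t = (1.850 − 0.16)/0.009409 = 180 days (vs. the pure-advection estimate x/v = 196 d).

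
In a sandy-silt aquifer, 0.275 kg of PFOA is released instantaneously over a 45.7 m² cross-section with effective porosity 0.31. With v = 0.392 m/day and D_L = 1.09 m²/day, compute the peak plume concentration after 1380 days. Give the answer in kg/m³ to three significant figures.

The peak of an instantaneous 1D plume sits at x = vt; there the Gaussian factor is 1 and C_max = M/(n_e·A·√(4πDt)), where n_e·A is the pore area the mass is dissolved in.
√(4πDt) = √(4π × 1.09 × 1380) = 137.5 m, so C_max = 0.275/(0.31 × 45.7 × 137.5) = 0.000141 kg/m³.

0.000141 kg/m³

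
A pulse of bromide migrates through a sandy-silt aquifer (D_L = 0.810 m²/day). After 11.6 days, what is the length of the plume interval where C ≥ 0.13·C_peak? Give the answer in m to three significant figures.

The plume is Gaussian with σ = √(2Dt) = √(2 × 0.810 × 11.6) = 4.335 m.
C/C_peak = exp(−Δx²/(2σ²)) = 0.13 ⇒ Δx = σ·√(−2 ln 0.13) = 4.335 × 2.020 = 8.757 m.
Width = 2Δx = 17.5 m.

17.5 m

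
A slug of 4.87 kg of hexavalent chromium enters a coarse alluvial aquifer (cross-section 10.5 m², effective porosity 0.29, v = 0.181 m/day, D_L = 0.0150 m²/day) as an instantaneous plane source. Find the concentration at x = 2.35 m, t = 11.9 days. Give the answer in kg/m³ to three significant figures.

For an instantaneous plane source, C(x,t) = M/(n_e·A·√(4πDt)) · exp(−(x−vt)²/(4Dt)), with n_e·A the pore (flow) area.
Plume center vt = 0.181 × 11.9 = 2.1539 m, so the well at 2.35 m is 0.1961 m downgradient of the peak.
√(4πDt) = 1.498 m, giving peak height M/(n_e·A·√(4πDt)) = 4.87/(0.29 × 10.5 × 1.498) = 1.068 kg/m³.
(x−vt)²/(4Dt) = (0.1961)²/(4 × 0.0150 × 11.9) = 0.05386; exp(−0.05386) = 0.9476.
C = 1.068 × 0.9476 = 1.01 kg/m³.

1.01 kg/m³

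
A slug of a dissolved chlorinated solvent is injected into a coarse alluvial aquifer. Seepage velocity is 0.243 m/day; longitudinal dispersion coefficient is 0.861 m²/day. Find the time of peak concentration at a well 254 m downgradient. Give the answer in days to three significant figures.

For the 1D instantaneous-source solution, setting ∂C/∂t = 0 at fixed x gives v²t² + 2Dt − x² = 0, so t = (√(D² + v²x²) − D)/v².
√(D² + v²x²) = √(0.861² + 0.243² × 254²) = 61.73; v² = 0.059049.
t = (61.73 − 0.861)/0.059049 = 1030 days (vs. the pure-advection estimate x/v = 1050 d).

1030 days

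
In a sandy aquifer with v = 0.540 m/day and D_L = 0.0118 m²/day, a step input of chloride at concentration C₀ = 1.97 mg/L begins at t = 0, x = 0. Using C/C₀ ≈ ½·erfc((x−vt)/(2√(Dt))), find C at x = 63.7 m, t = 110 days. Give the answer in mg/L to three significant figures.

0.00750 mg/L

For a continuous step input, C/C₀ ≈ ½·erfc((x−vt)/(2√(Dt))).
vt = 0.540 × 110 = 59.4 m and 2√(Dt) = 2√(0.0118 × 110) = 2.279 m.
Argument (x−vt)/(2√(Dt)) = (63.7 − 59.4)/2.279 = 1.887; ½·erfc(1.887) = 0.003808.
C = 1.97 × 0.003808 = 0.00750 mg/L.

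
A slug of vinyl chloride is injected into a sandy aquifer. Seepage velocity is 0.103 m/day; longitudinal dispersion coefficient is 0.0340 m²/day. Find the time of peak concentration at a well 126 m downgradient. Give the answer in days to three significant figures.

For the 1D instantaneous-source solution, setting ∂C/∂t = 0 at fixed x gives v²t² + 2Dt − x² = 0, so t = (√(D² + v²x²) − D)/v².
√(D² + v²x²) = √(0.0340² + 0.103² × 126²) = 12.98; v² = 0.010609.
t = (12.98 − 0.0340)/0.010609 = 1220 days (vs. the pure-advection estimate x/v = 1220 d).

1220 days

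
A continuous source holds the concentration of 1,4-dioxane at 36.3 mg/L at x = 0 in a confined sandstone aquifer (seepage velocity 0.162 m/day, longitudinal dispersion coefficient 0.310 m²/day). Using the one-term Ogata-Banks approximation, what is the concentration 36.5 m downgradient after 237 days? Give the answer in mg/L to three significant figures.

For a continuous step input, C/C₀ ≈ ½·erfc((x−vt)/(2√(Dt))).
vt = 0.162 × 237 = 38.394 m and 2√(Dt) = 2√(0.310 × 237) = 17.14 m.
Argument (x−vt)/(2√(Dt)) = (36.5 − 38.394)/17.14 = -0.1105; ½·erfc(-0.1105) = 0.5621.
C = 36.3 × 0.5621 = 20.4 mg/L.

20.4 mg/L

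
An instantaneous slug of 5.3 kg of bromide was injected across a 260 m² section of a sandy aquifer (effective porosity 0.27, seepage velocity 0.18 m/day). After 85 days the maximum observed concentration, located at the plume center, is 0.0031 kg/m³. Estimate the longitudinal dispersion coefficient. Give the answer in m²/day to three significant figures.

At the plume center C_max = M/(n_e·A·√(4πDt)), so D = M²/(4πt·(n_e·A·C_max)²).
n_e·A·C_max = 0.27 × 260 × 0.0031 = 0.2176 kg/m.
D = 5.3²/(4π × 85 × 0.2176²) = 0.555 m²/day.

0.555 m²/day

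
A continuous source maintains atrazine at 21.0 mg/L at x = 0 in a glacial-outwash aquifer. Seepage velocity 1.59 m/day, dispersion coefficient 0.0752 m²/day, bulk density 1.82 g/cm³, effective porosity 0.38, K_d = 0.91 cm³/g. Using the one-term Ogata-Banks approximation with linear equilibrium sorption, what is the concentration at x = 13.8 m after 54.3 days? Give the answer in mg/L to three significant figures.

20.4 mg/L

Retardation factor R = 1 + ρ_b·K_d/n = 1 + 1.82 × 0.91/0.38 = 5.358.
Sorption retards both mechanisms: v_R = v/R = 0.2968 m/day, D_R = D/R = 0.01404 m²/day.
v_R·t = 0.2968 × 54.3 = 16.11624 m; 2√(D_R t) = 1.746 m; argument = (13.8 − 16.11624)/1.746 = -1.327.
C = C₀ × ½·erfc(-1.327) = 21.0 × 0.9697 = 20.4 mg/L.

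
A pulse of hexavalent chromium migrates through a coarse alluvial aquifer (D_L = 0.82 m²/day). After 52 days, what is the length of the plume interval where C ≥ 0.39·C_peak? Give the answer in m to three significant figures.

25.3 m

The plume is Gaussian with σ = √(2Dt) = √(2 × 0.82 × 52) = 9.235 m.
C/C_peak = exp(−Δx²/(2σ²)) = 0.39 ⇒ Δx = σ·√(−2 ln 0.39) = 9.235 × 1.372 = 12.67 m.
Width = 2Δx = 25.3 m.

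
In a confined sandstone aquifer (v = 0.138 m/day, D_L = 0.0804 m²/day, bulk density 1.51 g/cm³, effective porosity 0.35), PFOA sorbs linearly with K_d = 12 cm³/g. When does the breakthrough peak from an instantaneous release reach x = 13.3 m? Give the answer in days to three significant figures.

4870 days

Retardation factor R = 1 + ρ_b·K_d/n = 1 + 1.51 × 12/0.35 = 52.77.
Sorption retards both mechanisms: v_R = v/R = 0.002615 m/day, D_R = D/R = 0.001524 m²/day.
Peak time from v_R²t² + 2D_R t − x² = 0: t = (√(D_R² + v_R²x²) − D_R)/v_R².
√(D_R² + v_R²x²) = √(0.001524² + 0.002615² × 13.3²) = 0.03481; v_R² = 6.838e-06.
t = (0.03481 − 0.001524)/6.838e-06 = 4870 days.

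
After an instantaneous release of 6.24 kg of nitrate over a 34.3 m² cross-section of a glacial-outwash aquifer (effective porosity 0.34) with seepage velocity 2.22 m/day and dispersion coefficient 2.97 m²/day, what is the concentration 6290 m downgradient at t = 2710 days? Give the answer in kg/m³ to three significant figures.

For an instantaneous plane source, C(x,t) = M/(n_e·A·√(4πDt)) · exp(−(x−vt)²/(4Dt)), with n_e·A the pore (flow) area.
Plume center vt = 2.22 × 2710 = 6016.2 m, so the well at 6290 m is 273.8 m downgradient of the peak.
√(4πDt) = 318.0 m, giving peak height M/(n_e·A·√(4πDt)) = 6.24/(0.34 × 34.3 × 318.0) = 0.001683 kg/m³.
(x−vt)²/(4Dt) = (273.8)²/(4 × 2.97 × 2710) = 2.329; exp(−2.329) = 0.09739.
C = 0.001683 × 0.09739 = 0.000164 kg/m³.

0.000164 kg/m³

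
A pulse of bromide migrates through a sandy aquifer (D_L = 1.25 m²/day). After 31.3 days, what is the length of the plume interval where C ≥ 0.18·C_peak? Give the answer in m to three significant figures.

The plume is Gaussian with σ = √(2Dt) = √(2 × 1.25 × 31.3) = 8.846 m.
C/C_peak = exp(−Δx²/(2σ²)) = 0.18 ⇒ Δx = σ·√(−2 ln 0.18) = 8.846 × 1.852 = 16.38 m.
Width = 2Δx = 32.8 m.

32.8 m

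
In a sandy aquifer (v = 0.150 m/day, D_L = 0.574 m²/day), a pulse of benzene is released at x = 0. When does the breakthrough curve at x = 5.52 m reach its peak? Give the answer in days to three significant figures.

For the 1D instantaneous-source solution, setting ∂C/∂t = 0 at fixed x gives v²t² + 2Dt − x² = 0, so t = (√(D² + v²x²) − D)/v².
√(D² + v²x²) = √(0.574² + 0.150² × 5.52²) = 1.008; v² = 0.0225.
t = (1.008 − 0.574)/0.0225 = 19.3 days (vs. the pure-advection estimate x/v = 36.8 d).

19.3 days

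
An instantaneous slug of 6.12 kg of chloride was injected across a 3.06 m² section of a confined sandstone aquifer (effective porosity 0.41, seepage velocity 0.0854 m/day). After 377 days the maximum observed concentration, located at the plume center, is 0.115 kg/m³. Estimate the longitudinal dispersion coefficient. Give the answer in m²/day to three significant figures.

0.380 m²/day

At the plume center C_max = M/(n_e·A·√(4πDt)), so D = M²/(4πt·(n_e·A·C_max)²).
n_e·A·C_max = 0.41 × 3.06 × 0.115 = 0.1443 kg/m.
D = 6.12²/(4π × 377 × 0.1443²) = 0.380 m²/day.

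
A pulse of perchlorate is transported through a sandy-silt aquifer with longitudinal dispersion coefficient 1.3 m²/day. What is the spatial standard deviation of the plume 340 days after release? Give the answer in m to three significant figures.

Dispersive spreading gives a Gaussian with σ² = 2Dt; advection only shifts the center.
σ = √(2 × 1.3 × 340) = 29.7 m.

29.7 m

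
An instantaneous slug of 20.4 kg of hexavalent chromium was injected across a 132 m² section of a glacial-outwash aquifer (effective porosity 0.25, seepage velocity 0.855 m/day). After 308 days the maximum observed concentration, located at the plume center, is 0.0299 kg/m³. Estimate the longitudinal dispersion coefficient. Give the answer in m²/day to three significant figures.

0.110 m²/day

At the plume center C_max = M/(n_e·A·√(4πDt)), so D = M²/(4πt·(n_e·A·C_max)²).
n_e·A·C_max = 0.25 × 132 × 0.0299 = 0.9867 kg/m.
D = 20.4²/(4π × 308 × 0.9867²) = 0.110 m²/day.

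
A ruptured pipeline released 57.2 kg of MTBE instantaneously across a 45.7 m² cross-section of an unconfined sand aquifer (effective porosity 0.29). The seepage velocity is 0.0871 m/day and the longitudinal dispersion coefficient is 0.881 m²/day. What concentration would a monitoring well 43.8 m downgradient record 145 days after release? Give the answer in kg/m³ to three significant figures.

For an instantaneous plane source, C(x,t) = M/(n_e·A·√(4πDt)) · exp(−(x−vt)²/(4Dt)), with n_e·A the pore (flow) area.
Plume center vt = 0.0871 × 145 = 12.6295 m, so the well at 43.8 m is 31.1705 m downgradient of the peak.
√(4πDt) = 40.07 m, giving peak height M/(n_e·A·√(4πDt)) = 57.2/(0.29 × 45.7 × 40.07) = 0.1077 kg/m³.
(x−vt)²/(4Dt) = (31.1705)²/(4 × 0.881 × 145) = 1.901; exp(−1.901) = 0.1494.
C = 0.1077 × 0.1494 = 0.0161 kg/m³.

0.0161 kg/m³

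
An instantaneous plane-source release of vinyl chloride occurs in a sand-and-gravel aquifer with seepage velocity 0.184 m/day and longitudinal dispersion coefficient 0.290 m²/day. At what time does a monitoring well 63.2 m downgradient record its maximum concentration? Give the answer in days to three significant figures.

335 days

For the 1D instantaneous-source solution, setting ∂C/∂t = 0 at fixed x gives v²t² + 2Dt − x² = 0, so t = (√(D² + v²x²) − D)/v².
√(D² + v²x²) = √(0.290² + 0.184² × 63.2²) = 11.63; v² = 0.033856.
t = (11.63 − 0.290)/0.033856 = 335 days (vs. the pure-advection estimate x/v = 343 d).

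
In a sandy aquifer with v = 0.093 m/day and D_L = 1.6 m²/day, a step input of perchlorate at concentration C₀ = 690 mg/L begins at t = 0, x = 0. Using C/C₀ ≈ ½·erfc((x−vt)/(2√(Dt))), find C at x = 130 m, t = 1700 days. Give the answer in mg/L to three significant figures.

For a continuous step input, C/C₀ ≈ ½·erfc((x−vt)/(2√(Dt))).
vt = 0.093 × 1700 = 158.1 m and 2√(Dt) = 2√(1.6 × 1700) = 104.3 m.
Argument (x−vt)/(2√(Dt)) = (130 − 158.1)/104.3 = -0.2694; ½·erfc(-0.2694) = 0.6484.
C = 690 × 0.6484 = 447 mg/L.

447 mg/L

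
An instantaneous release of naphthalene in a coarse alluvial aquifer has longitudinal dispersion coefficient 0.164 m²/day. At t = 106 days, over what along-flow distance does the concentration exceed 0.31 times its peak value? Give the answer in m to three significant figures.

The plume is Gaussian with σ = √(2Dt) = √(2 × 0.164 × 106) = 5.896 m.
C/C_peak = exp(−Δx²/(2σ²)) = 0.31 ⇒ Δx = σ·√(−2 ln 0.31) = 5.896 × 1.530 = 9.021 m.
Width = 2Δx = 18.0 m.

18.0 m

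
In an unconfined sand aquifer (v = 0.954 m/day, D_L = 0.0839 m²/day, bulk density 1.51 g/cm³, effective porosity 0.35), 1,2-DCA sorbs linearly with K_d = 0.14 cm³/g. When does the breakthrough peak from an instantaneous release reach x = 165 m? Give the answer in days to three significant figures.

Retardation factor R = 1 + ρ_b·K_d/n = 1 + 1.51 × 0.14/0.35 = 1.604.
Sorption retards both mechanisms: v_R = v/R = 0.5948 m/day, D_R = D/R = 0.05231 m²/day.
Peak time from v_R²t² + 2D_R t − x² = 0: t = (√(D_R² + v_R²x²) − D_R)/v_R².
√(D_R² + v_R²x²) = √(0.05231² + 0.5948² × 165²) = 98.14; v_R² = 0.3538.
t = (98.14 − 0.05231)/0.3538 = 277 days.

277 days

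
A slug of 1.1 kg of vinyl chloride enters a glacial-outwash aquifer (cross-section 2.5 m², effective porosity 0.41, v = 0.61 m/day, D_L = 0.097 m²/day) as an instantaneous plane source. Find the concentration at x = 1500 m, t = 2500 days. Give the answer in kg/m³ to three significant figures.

0.0102 kg/m³

For an instantaneous plane source, C(x,t) = M/(n_e·A·√(4πDt)) · exp(−(x−vt)²/(4Dt)), with n_e·A the pore (flow) area.
Plume center vt = 0.61 × 2500 = 1525 m, so the well at 1500 m is 25 m upgradient of the peak.
√(4πDt) = 55.20 m, giving peak height M/(n_e·A·√(4πDt)) = 1.1/(0.41 × 2.5 × 55.20) = 0.01944 kg/m³.
(x−vt)²/(4Dt) = (-25)²/(4 × 0.097 × 2500) = 0.6443; exp(−0.6443) = 0.5250.
C = 0.01944 × 0.5250 = 0.0102 kg/m³.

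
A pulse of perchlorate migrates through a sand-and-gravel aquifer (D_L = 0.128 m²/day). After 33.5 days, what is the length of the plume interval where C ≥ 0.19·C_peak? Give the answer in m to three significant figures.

10.7 m

The plume is Gaussian with σ = √(2Dt) = √(2 × 0.128 × 33.5) = 2.928 m.
C/C_peak = exp(−Δx²/(2σ²)) = 0.19 ⇒ Δx = σ·√(−2 ln 0.19) = 2.928 × 1.822 = 5.335 m.
Width = 2Δx = 10.7 m.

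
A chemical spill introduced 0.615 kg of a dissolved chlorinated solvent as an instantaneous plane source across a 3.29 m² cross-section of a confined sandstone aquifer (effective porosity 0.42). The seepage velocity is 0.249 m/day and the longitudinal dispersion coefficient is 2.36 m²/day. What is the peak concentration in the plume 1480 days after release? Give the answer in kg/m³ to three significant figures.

0.00212 kg/m³

The peak of an instantaneous 1D plume sits at x = vt; there the Gaussian factor is 1 and C_max = M/(n_e·A·√(4πDt)), where n_e·A is the pore area the mass is dissolved in.
√(4πDt) = √(4π × 2.36 × 1480) = 209.5 m, so C_max = 0.615/(0.42 × 3.29 × 209.5) = 0.00212 kg/m³.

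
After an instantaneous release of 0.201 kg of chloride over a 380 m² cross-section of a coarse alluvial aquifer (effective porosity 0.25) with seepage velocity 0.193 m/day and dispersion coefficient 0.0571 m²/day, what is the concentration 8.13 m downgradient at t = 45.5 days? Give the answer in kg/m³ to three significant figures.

For an instantaneous plane source, C(x,t) = M/(n_e·A·√(4πDt)) · exp(−(x−vt)²/(4Dt)), with n_e·A the pore (flow) area.
Plume center vt = 0.193 × 45.5 = 8.7815 m, so the well at 8.13 m is 0.6515 m upgradient of the peak.
√(4πDt) = 5.714 m, giving peak height M/(n_e·A·√(4πDt)) = 0.201/(0.25 × 380 × 5.714) = 0.0003703 kg/m³.
(x−vt)²/(4Dt) = (-0.6515)²/(4 × 0.0571 × 45.5) = 0.04084; exp(−0.04084) = 0.9600.
C = 0.0003703 × 0.9600 = 0.000355 kg/m³.

0.000355 kg/m³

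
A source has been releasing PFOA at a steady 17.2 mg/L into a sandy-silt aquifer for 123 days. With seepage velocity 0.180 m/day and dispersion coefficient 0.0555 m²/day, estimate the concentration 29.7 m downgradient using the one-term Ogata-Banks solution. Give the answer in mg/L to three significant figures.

For a continuous step input, C/C₀ ≈ ½·erfc((x−vt)/(2√(Dt))).
vt = 0.180 × 123 = 22.14 m and 2√(Dt) = 2√(0.0555 × 123) = 5.226 m.
Argument (x−vt)/(2√(Dt)) = (29.7 − 22.14)/5.226 = 1.447; ½·erfc(1.447) = 0.02036.
C = 17.2 × 0.02036 = 0.350 mg/L.

0.350 mg/L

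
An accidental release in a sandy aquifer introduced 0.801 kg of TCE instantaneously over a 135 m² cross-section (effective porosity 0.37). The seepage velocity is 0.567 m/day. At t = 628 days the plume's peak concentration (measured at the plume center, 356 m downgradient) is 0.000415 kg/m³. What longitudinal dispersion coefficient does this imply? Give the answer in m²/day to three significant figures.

0.189 m²/day

At the plume center C_max = M/(n_e·A·√(4πDt)), so D = M²/(4πt·(n_e·A·C_max)²).
n_e·A·C_max = 0.37 × 135 × 0.000415 = 0.02073 kg/m.
D = 0.801²/(4π × 628 × 0.02073²) = 0.189 m²/day.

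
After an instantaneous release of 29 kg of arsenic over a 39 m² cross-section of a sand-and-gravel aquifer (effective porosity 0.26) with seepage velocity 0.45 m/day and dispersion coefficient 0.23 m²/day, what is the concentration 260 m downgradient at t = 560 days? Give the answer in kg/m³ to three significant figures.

0.0628 kg/m³

For an instantaneous plane source, C(x,t) = M/(n_e·A·√(4πDt)) · exp(−(x−vt)²/(4Dt)), with n_e·A the pore (flow) area.
Plume center vt = 0.45 × 560 = 252 m, so the well at 260 m is 8 m downgradient of the peak.
√(4πDt) = 40.23 m, giving peak height M/(n_e·A·√(4πDt)) = 29/(0.26 × 39 × 40.23) = 0.07109 kg/m³.
(x−vt)²/(4Dt) = (8)²/(4 × 0.23 × 560) = 0.1242; exp(−0.1242) = 0.8832.
C = 0.07109 × 0.8832 = 0.0628 kg/m³.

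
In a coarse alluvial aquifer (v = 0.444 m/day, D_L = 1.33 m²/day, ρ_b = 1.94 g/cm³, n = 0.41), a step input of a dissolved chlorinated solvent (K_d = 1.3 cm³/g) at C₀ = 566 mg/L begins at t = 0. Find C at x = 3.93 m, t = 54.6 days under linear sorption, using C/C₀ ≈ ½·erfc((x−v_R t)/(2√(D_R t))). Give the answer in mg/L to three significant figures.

Retardation factor R = 1 + ρ_b·K_d/n = 1 + 1.94 × 1.3/0.41 = 7.151.
Sorption retards both mechanisms: v_R = v/R = 0.06209 m/day, D_R = D/R = 0.1860 m²/day.
v_R·t = 0.06209 × 54.6 = 3.390114 m; 2√(D_R t) = 6.374 m; argument = (3.93 − 3.390114)/6.374 = 0.08470.
C = C₀ × ½·erfc(0.08470) = 566 × 0.4523 = 256 mg/L.

256 mg/L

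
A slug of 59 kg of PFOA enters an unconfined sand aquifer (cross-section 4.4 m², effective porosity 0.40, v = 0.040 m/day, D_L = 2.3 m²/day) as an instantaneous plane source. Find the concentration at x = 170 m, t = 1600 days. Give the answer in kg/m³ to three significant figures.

For an instantaneous plane source, C(x,t) = M/(n_e·A·√(4πDt)) · exp(−(x−vt)²/(4Dt)), with n_e·A the pore (flow) area.
Plume center vt = 0.040 × 1600 = 64 m, so the well at 170 m is 106 m downgradient of the peak.
√(4πDt) = 215.0 m, giving peak height M/(n_e·A·√(4πDt)) = 59/(0.40 × 4.4 × 215.0) = 0.1559 kg/m³.
(x−vt)²/(4Dt) = (106)²/(4 × 2.3 × 1600) = 0.7633; exp(−0.7633) = 0.4661.
C = 0.1559 × 0.4661 = 0.0727 kg/m³.

0.0727 kg/m³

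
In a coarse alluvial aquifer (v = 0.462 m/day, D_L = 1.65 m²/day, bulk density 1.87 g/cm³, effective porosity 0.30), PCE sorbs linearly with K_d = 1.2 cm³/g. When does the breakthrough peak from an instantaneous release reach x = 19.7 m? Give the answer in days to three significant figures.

302 days

Retardation factor R = 1 + ρ_b·K_d/n = 1 + 1.87 × 1.2/0.30 = 8.480.
Sorption retards both mechanisms: v_R = v/R = 0.05448 m/day, D_R = D/R = 0.1946 m²/day.
Peak time from v_R²t² + 2D_R t − x² = 0: t = (√(D_R² + v_R²x²) − D_R)/v_R².
√(D_R² + v_R²x²) = √(0.1946² + 0.05448² × 19.7²) = 1.091; v_R² = 0.002968.
t = (1.091 − 0.1946)/0.002968 = 302 days.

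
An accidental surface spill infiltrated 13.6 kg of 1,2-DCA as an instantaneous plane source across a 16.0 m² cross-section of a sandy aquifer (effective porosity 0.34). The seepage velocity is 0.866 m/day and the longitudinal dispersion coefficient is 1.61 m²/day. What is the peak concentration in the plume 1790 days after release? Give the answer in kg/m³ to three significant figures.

0.0131 kg/m³

The peak of an instantaneous 1D plume sits at x = vt; there the Gaussian factor is 1 and C_max = M/(n_e·A·√(4πDt)), where n_e·A is the pore area the mass is dissolved in.
√(4πDt) = √(4π × 1.61 × 1790) = 190.3 m, so C_max = 13.6/(0.34 × 16.0 × 190.3) = 0.0131 kg/m³.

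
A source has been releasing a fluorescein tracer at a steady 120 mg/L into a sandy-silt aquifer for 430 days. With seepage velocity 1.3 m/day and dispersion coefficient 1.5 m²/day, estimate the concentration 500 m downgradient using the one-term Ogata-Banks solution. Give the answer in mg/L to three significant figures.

114 mg/L

For a continuous step input, C/C₀ ≈ ½·erfc((x−vt)/(2√(Dt))).
vt = 1.3 × 430 = 559 m and 2√(Dt) = 2√(1.5 × 430) = 50.79 m.
Argument (x−vt)/(2√(Dt)) = (500 − 559)/50.79 = -1.162; ½·erfc(-1.162) = 0.9498.
C = 120 × 0.9498 = 114 mg/L.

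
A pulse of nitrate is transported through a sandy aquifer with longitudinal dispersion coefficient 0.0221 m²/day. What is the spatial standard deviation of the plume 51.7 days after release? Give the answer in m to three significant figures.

1.51 m

Dispersive spreading gives a Gaussian with σ² = 2Dt; advection only shifts the center.
σ = √(2 × 0.0221 × 51.7) = 1.51 m.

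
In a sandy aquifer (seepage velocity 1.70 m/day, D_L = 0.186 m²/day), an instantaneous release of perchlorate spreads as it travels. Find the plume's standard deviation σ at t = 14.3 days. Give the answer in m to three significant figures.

2.31 m

Dispersive spreading gives a Gaussian with σ² = 2Dt; advection only shifts the center.
σ = √(2 × 0.186 × 14.3) = 2.31 m.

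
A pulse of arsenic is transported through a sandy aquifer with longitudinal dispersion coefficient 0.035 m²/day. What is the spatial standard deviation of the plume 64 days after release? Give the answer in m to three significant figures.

Dispersive spreading gives a Gaussian with σ² = 2Dt; advection only shifts the center.
σ = √(2 × 0.035 × 64) = 2.12 m.

2.12 m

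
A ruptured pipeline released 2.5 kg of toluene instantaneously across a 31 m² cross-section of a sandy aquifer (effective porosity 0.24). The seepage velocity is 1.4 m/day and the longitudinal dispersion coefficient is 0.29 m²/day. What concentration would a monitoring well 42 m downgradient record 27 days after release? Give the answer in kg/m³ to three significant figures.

For an instantaneous plane source, C(x,t) = M/(n_e·A·√(4πDt)) · exp(−(x−vt)²/(4Dt)), with n_e·A the pore (flow) area.
Plume center vt = 1.4 × 27 = 37.8 m, so the well at 42 m is 4.2 m downgradient of the peak.
√(4πDt) = 9.919 m, giving peak height M/(n_e·A·√(4πDt)) = 2.5/(0.24 × 31 × 9.919) = 0.03388 kg/m³.
(x−vt)²/(4Dt) = (4.2)²/(4 × 0.29 × 27) = 0.5632; exp(−0.5632) = 0.5694.
C = 0.03388 × 0.5694 = 0.0193 kg/m³.

0.0193 kg/m³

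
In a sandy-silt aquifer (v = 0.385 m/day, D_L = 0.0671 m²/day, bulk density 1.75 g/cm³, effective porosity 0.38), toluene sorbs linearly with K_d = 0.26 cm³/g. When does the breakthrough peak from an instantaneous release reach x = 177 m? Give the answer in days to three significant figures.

Retardation factor R = 1 + ρ_b·K_d/n = 1 + 1.75 × 0.26/0.38 = 2.197.
Sorption retards both mechanisms: v_R = v/R = 0.1752 m/day, D_R = D/R = 0.03054 m²/day.
Peak time from v_R²t² + 2D_R t − x² = 0: t = (√(D_R² + v_R²x²) − D_R)/v_R².
√(D_R² + v_R²x²) = √(0.03054² + 0.1752² × 177²) = 31.01; v_R² = 0.03070.
t = (31.01 − 0.03054)/0.03070 = 1010 days.

1010 days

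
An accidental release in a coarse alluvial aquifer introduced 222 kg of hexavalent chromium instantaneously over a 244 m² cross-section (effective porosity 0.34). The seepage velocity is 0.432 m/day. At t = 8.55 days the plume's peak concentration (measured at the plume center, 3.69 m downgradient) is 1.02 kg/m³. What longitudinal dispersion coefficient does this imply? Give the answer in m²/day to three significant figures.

At the plume center C_max = M/(n_e·A·√(4πDt)), so D = M²/(4πt·(n_e·A·C_max)²).
n_e·A·C_max = 0.34 × 244 × 1.02 = 84.62 kg/m.
D = 222²/(4π × 8.55 × 84.62²) = 0.0641 m²/day.

0.0641 m²/day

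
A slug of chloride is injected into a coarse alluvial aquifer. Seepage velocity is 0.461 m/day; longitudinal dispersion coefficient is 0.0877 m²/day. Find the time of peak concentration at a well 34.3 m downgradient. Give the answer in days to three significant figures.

For the 1D instantaneous-source solution, setting ∂C/∂t = 0 at fixed x gives v²t² + 2Dt − x² = 0, so t = (√(D² + v²x²) − D)/v².
√(D² + v²x²) = √(0.0877² + 0.461² × 34.3²) = 15.81; v² = 0.212521.
t = (15.81 − 0.0877)/0.212521 = 74.0 days (vs. the pure-advection estimate x/v = 74.4 d).

74.0 days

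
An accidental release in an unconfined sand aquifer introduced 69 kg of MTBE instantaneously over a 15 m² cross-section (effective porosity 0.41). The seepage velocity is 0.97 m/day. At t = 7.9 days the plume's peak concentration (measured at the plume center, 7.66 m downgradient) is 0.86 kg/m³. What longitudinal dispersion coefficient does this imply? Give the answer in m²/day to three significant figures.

At the plume center C_max = M/(n_e·A·√(4πDt)), so D = M²/(4πt·(n_e·A·C_max)²).
n_e·A·C_max = 0.41 × 15 × 0.86 = 5.289 kg/m.
D = 69²/(4π × 7.9 × 5.289²) = 1.71 m²/day.

1.71 m²/day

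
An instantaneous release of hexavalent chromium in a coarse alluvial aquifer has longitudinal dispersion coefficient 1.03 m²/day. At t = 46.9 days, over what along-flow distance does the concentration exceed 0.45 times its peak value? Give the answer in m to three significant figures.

24.8 m

The plume is Gaussian with σ = √(2Dt) = √(2 × 1.03 × 46.9) = 9.829 m.
C/C_peak = exp(−Δx²/(2σ²)) = 0.45 ⇒ Δx = σ·√(−2 ln 0.45) = 9.829 × 1.264 = 12.42 m.
Width = 2Δx = 24.8 m.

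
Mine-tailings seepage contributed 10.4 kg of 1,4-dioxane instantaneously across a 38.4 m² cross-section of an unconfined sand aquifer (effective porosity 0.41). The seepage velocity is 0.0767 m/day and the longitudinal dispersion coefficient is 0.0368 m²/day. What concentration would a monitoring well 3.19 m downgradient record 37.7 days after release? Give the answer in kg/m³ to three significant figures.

0.156 kg/m³

For an instantaneous plane source, C(x,t) = M/(n_e·A·√(4πDt)) · exp(−(x−vt)²/(4Dt)), with n_e·A the pore (flow) area.
Plume center vt = 0.0767 × 37.7 = 2.89159 m, so the well at 3.19 m is 0.29841 m downgradient of the peak.
√(4πDt) = 4.175 m, giving peak height M/(n_e·A·√(4πDt)) = 10.4/(0.41 × 38.4 × 4.175) = 0.1582 kg/m³.
(x−vt)²/(4Dt) = (0.29841)²/(4 × 0.0368 × 37.7) = 0.01605; exp(−0.01605) = 0.9841.
C = 0.1582 × 0.9841 = 0.156 kg/m³.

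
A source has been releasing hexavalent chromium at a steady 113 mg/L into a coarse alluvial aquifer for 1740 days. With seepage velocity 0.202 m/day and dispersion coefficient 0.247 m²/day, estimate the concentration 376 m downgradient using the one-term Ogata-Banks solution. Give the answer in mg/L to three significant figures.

For a continuous step input, C/C₀ ≈ ½·erfc((x−vt)/(2√(Dt))).
vt = 0.202 × 1740 = 351.48 m and 2√(Dt) = 2√(0.247 × 1740) = 41.46 m.
Argument (x−vt)/(2√(Dt)) = (376 − 351.48)/41.46 = 0.5914; ½·erfc(0.5914) = 0.2015.
C = 113 × 0.2015 = 22.8 mg/L.

22.8 mg/L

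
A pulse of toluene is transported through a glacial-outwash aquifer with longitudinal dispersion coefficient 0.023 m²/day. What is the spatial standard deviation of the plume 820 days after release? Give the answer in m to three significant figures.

Dispersive spreading gives a Gaussian with σ² = 2Dt; advection only shifts the center.
σ = √(2 × 0.023 × 820) = 6.14 m.

6.14 m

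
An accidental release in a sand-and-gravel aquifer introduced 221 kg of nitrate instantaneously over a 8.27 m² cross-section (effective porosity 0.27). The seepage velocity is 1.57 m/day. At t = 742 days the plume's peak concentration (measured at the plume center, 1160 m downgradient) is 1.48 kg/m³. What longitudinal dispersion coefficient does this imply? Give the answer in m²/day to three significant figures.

At the plume center C_max = M/(n_e·A·√(4πDt)), so D = M²/(4πt·(n_e·A·C_max)²).
n_e·A·C_max = 0.27 × 8.27 × 1.48 = 3.305 kg/m.
D = 221²/(4π × 742 × 3.305²) = 0.480 m²/day.

0.480 m²/day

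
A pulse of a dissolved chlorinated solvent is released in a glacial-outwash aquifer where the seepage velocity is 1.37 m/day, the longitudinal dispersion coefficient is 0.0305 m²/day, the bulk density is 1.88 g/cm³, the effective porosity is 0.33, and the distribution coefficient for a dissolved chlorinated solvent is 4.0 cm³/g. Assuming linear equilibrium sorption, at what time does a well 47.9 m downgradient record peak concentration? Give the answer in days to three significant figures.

831 days

Retardation factor R = 1 + ρ_b·K_d/n = 1 + 1.88 × 4.0/0.33 = 23.79.
Sorption retards both mechanisms: v_R = v/R = 0.05759 m/day, D_R = D/R = 0.001282 m²/day.
Peak time from v_R²t² + 2D_R t − x² = 0: t = (√(D_R² + v_R²x²) − D_R)/v_R².
√(D_R² + v_R²x²) = √(0.001282² + 0.05759² × 47.9²) = 2.759; v_R² = 0.003317.
t = (2.759 − 0.001282)/0.003317 = 831 days.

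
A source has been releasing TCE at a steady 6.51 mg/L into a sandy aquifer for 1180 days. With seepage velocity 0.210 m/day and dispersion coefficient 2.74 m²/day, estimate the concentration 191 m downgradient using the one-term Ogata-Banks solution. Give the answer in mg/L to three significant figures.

For a continuous step input, C/C₀ ≈ ½·erfc((x−vt)/(2√(Dt))).
vt = 0.210 × 1180 = 247.8 m and 2√(Dt) = 2√(2.74 × 1180) = 113.7 m.
Argument (x−vt)/(2√(Dt)) = (191 − 247.8)/113.7 = -0.4996; ½·erfc(-0.4996) = 0.7601.
C = 6.51 × 0.7601 = 4.95 mg/L.

4.95 mg/L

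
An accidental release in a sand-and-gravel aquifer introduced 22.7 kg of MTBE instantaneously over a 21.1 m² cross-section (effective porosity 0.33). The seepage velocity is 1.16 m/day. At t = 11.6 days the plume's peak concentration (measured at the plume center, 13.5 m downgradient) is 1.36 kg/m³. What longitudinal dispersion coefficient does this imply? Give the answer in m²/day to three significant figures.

0.0394 m²/day

At the plume center C_max = M/(n_e·A·√(4πDt)), so D = M²/(4πt·(n_e·A·C_max)²).
n_e·A·C_max = 0.33 × 21.1 × 1.36 = 9.470 kg/m.
D = 22.7²/(4π × 11.6 × 9.470²) = 0.0394 m²/day.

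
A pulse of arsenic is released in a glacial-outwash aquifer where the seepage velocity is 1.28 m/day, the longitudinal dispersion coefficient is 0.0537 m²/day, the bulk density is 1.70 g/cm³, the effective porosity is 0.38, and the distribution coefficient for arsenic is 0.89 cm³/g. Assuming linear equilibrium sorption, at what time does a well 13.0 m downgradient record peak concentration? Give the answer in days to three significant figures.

Retardation factor R = 1 + ρ_b·K_d/n = 1 + 1.70 × 0.89/0.38 = 4.982.
Sorption retards both mechanisms: v_R = v/R = 0.2569 m/day, D_R = D/R = 0.01078 m²/day.
Peak time from v_R²t² + 2D_R t − x² = 0: t = (√(D_R² + v_R²x²) − D_R)/v_R².
√(D_R² + v_R²x²) = √(0.01078² + 0.2569² × 13.0²) = 3.340; v_R² = 0.06600.
t = (3.340 − 0.01078)/0.06600 = 50.4 days.

50.4 days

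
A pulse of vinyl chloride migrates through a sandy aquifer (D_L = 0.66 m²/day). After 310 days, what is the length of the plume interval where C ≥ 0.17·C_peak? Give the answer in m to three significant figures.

76.2 m

The plume is Gaussian with σ = √(2Dt) = √(2 × 0.66 × 310) = 20.23 m.
C/C_peak = exp(−Δx²/(2σ²)) = 0.17 ⇒ Δx = σ·√(−2 ln 0.17) = 20.23 × 1.883 = 38.09 m.
Width = 2Δx = 76.2 m.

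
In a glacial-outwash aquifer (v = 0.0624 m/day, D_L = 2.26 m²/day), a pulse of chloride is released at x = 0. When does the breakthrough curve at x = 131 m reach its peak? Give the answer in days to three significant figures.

1600 days

For the 1D instantaneous-source solution, setting ∂C/∂t = 0 at fixed x gives v²t² + 2Dt − x² = 0, so t = (√(D² + v²x²) − D)/v².
√(D² + v²x²) = √(2.26² + 0.0624² × 131²) = 8.481; v² = 0.00389376.
t = (8.481 − 2.26)/0.00389376 = 1600 days (vs. the pure-advection estimate x/v = 2100 d).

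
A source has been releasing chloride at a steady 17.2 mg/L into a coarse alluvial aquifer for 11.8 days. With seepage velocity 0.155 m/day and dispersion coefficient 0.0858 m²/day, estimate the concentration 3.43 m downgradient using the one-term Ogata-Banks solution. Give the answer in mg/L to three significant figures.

2.24 mg/L

For a continuous step input, C/C₀ ≈ ½·erfc((x−vt)/(2√(Dt))).
vt = 0.155 × 11.8 = 1.829 m and 2√(Dt) = 2√(0.0858 × 11.8) = 2.012 m.
Argument (x−vt)/(2√(Dt)) = (3.43 − 1.829)/2.012 = 0.7957; ½·erfc(0.7957) = 0.1302.
C = 17.2 × 0.1302 = 2.24 mg/L.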